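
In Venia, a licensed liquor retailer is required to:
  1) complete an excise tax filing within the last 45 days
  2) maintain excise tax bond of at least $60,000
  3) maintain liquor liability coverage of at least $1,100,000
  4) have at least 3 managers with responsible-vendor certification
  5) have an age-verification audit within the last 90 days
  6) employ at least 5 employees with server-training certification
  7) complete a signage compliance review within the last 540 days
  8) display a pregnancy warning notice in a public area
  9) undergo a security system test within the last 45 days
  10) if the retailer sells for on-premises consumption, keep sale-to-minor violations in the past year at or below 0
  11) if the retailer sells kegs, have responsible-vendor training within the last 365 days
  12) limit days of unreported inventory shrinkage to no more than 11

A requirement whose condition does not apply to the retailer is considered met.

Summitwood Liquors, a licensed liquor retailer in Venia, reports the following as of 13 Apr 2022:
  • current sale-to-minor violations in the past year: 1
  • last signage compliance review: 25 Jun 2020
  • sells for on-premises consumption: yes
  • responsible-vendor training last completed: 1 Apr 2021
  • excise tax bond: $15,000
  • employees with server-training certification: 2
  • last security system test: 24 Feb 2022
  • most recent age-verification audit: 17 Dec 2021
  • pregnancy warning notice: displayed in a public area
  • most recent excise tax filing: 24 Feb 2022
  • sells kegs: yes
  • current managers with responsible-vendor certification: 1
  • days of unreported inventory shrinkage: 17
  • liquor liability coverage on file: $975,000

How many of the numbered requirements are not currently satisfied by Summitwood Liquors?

1. excise tax filing 48 days ago vs limit 45 → not met
2. excise tax bond $15,000 < $60,000 → not met
3. liquor liability coverage $975,000 < $1,100,000 → not met
4. managers with responsible-vendor certification 1 < 3 → not met
5. age-verification audit 117 days ago vs limit 90 → not met
6. employees with server-training certification 2 < 5 → not met
7. signage compliance review 657 days ago vs limit 540 → not met
8. pregnancy warning notice present → met
9. security system test 48 days ago vs limit 45 → not met
10. condition 'sells for on-premises consumption' holds; sale-to-minor violations in the past year 1 > 0 → not met
11. condition 'sells kegs' holds; responsible-vendor training 377 days ago vs limit 365 → not met
12. days of unreported inventory shrinkage 17 > 11 → not met
Not met: 11 of 12

11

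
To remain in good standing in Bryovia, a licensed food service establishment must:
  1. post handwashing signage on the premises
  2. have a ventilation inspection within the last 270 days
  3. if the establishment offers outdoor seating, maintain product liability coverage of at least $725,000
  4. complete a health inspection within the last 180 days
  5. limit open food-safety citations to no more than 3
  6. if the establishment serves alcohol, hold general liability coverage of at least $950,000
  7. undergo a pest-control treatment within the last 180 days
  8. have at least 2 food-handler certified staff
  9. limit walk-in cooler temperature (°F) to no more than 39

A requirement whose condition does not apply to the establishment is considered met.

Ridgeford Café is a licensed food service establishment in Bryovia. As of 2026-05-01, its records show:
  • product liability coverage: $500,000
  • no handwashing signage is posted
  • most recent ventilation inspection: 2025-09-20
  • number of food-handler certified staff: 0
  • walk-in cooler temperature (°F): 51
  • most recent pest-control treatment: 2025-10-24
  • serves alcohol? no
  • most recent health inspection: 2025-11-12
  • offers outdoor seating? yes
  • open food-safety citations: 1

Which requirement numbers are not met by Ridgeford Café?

1. handwashing signage absent → not met
2. ventilation inspection 223 days ago vs limit 270 → met
3. condition 'offers outdoor seating' holds; product liability coverage $500,000 < $725,000 → not met
4. health inspection 170 days ago vs limit 180 → met
5. open food-safety citations 1 ≤ 3 → met
6. condition 'serves alcohol' does not hold → requirement n/a → met
7. pest-control treatment 189 days ago vs limit 180 → not met
8. food-handler certified staff 0 < 2 → not met
9. walk-in cooler temperature (°F) 51 > 39 → not met
Not met: 1, 3, 7, 8, 9

1, 3, 7, 8, 9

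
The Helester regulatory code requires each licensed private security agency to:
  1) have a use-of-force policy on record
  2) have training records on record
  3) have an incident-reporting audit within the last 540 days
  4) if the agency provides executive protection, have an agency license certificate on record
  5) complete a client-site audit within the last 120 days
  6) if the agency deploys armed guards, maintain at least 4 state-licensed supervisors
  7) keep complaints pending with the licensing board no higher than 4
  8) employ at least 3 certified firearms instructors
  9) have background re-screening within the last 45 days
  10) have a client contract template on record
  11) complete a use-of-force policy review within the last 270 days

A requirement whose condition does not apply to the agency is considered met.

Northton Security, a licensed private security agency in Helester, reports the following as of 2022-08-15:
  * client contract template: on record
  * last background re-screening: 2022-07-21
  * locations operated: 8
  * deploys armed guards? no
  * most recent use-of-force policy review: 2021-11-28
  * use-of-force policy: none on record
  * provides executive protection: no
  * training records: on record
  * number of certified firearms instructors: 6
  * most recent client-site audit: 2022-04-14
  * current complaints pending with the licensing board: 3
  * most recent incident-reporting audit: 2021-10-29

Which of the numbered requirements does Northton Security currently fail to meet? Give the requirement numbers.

1. use-of-force policy absent → not met
2. training records present → met
3. incident-reporting audit 290 days ago vs limit 540 → met
4. condition 'provides executive protection' does not hold → requirement n/a → met
5. client-site audit 123 days ago vs limit 120 → not met
6. condition 'deploys armed guards' does not hold → requirement n/a → met
7. complaints pending with the licensing board 3 ≤ 4 → met
8. certified firearms instructors 6 ≥ 3 → met
9. background re-screening 25 days ago vs limit 45 → met
10. client contract template present → met
11. use-of-force policy review 260 days ago vs limit 270 → met
Not met: 1, 5

1, 5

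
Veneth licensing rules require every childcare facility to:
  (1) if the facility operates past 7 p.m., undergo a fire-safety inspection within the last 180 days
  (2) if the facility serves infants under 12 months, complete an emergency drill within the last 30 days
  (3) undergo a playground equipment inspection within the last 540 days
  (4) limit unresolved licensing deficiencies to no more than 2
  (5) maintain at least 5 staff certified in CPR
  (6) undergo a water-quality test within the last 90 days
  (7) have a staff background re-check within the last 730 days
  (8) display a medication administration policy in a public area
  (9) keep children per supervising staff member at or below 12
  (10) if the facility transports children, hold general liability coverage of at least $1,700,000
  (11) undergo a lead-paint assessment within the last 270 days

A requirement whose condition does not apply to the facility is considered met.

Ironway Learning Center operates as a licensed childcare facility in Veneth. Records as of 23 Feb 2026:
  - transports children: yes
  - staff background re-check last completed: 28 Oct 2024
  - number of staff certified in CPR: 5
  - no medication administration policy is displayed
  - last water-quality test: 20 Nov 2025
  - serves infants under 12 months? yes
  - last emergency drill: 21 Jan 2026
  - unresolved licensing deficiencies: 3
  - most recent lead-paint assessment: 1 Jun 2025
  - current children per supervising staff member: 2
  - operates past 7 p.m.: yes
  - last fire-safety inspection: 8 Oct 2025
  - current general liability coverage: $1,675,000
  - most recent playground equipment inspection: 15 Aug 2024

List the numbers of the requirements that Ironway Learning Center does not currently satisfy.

2, 3, 4, 6, 8, 10

1. condition 'operates past 7 p.m.' holds; fire-safety inspection 138 days ago vs limit 180 → met
2. condition 'serves infants under 12 months' holds; emergency drill 33 days ago vs limit 30 → not met
3. playground equipment inspection 557 days ago vs limit 540 → not met
4. unresolved licensing deficiencies 3 > 2 → not met
5. staff certified in CPR 5 ≥ 5 → met
6. water-quality test 95 days ago vs limit 90 → not met
7. staff background re-check 483 days ago vs limit 730 → met
8. medication administration policy absent → not met
9. children per supervising staff member 2 ≤ 12 → met
10. condition 'transports children' holds; general liability coverage $1,675,000 < $1,700,000 → not met
11. lead-paint assessment 267 days ago vs limit 270 → met
Not met: 2, 3, 4, 6, 8, 10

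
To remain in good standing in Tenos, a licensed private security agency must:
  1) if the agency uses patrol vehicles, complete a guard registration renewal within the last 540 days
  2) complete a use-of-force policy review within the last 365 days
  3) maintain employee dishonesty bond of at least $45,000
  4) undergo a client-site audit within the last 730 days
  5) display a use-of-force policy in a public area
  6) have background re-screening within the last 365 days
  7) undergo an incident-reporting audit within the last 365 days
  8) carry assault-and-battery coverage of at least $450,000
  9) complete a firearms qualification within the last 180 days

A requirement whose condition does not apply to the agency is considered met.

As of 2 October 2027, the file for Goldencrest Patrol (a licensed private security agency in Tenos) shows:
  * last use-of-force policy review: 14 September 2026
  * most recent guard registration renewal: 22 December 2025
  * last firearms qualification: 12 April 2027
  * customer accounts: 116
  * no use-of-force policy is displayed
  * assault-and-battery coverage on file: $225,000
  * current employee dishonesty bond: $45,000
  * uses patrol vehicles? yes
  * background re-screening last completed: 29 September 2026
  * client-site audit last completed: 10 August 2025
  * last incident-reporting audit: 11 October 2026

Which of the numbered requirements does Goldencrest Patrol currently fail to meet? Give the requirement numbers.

1. condition 'uses patrol vehicles' holds; guard registration renewal 649 days ago vs limit 540 → not met
2. use-of-force policy review 383 days ago vs limit 365 → not met
3. employee dishonesty bond $45,000 ≥ $45,000 → met
4. client-site audit 783 days ago vs limit 730 → not met
5. use-of-force policy absent → not met
6. background re-screening 368 days ago vs limit 365 → not met
7. incident-reporting audit 356 days ago vs limit 365 → met
8. assault-and-battery coverage $225,000 < $450,000 → not met
9. firearms qualification 173 days ago vs limit 180 → met
Not met: 1, 2, 4, 5, 6, 8

1, 2, 4, 5, 6, 8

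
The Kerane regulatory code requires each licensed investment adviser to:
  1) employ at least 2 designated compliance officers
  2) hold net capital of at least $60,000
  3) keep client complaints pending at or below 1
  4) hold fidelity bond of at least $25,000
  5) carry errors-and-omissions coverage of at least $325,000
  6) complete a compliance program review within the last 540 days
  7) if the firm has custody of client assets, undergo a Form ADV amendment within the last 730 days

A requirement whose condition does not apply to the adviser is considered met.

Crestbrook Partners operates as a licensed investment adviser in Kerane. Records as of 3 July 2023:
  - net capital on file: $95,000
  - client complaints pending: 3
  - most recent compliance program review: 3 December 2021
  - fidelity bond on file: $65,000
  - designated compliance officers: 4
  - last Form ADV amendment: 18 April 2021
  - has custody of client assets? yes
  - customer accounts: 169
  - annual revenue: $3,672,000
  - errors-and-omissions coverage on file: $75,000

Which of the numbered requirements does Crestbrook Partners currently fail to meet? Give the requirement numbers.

1. designated compliance officers 4 ≥ 2 → met
2. net capital $95,000 ≥ $60,000 → met
3. client complaints pending 3 > 1 → not met
4. fidelity bond $65,000 ≥ $25,000 → met
5. errors-and-omissions coverage $75,000 < $325,000 → not met
6. compliance program review 577 days ago vs limit 540 → not met
7. condition 'has custody of client assets' holds; Form ADV amendment 806 days ago vs limit 730 → not met
Not met: 3, 5, 6, 7

3, 5, 6, 7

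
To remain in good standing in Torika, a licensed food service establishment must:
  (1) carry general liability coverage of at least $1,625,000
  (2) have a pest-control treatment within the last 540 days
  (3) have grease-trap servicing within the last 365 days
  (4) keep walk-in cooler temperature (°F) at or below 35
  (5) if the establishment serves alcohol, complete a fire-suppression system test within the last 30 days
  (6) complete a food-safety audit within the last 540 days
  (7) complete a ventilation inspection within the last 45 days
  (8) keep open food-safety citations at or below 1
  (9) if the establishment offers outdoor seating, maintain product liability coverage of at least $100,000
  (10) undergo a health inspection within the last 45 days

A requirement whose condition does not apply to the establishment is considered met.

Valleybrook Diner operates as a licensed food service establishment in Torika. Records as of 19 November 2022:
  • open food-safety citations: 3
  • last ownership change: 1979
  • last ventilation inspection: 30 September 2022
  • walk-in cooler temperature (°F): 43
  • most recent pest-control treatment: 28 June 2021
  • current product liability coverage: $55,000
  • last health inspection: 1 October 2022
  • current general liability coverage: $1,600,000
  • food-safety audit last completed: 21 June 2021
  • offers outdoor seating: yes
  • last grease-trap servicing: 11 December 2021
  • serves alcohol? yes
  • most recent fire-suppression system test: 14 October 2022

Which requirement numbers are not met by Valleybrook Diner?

1. general liability coverage $1,600,000 < $1,625,000 → not met
2. pest-control treatment 509 days ago vs limit 540 → met
3. grease-trap servicing 343 days ago vs limit 365 → met
4. walk-in cooler temperature (°F) 43 > 35 → not met
5. condition 'serves alcohol' holds; fire-suppression system test 36 days ago vs limit 30 → not met
6. food-safety audit 516 days ago vs limit 540 → met
7. ventilation inspection 50 days ago vs limit 45 → not met
8. open food-safety citations 3 > 1 → not met
9. condition 'offers outdoor seating' holds; product liability coverage $55,000 < $100,000 → not met
10. health inspection 49 days ago vs limit 45 → not met
Not met: 1, 4, 5, 7, 8, 9, 10

1, 4, 5, 7, 8, 9, 10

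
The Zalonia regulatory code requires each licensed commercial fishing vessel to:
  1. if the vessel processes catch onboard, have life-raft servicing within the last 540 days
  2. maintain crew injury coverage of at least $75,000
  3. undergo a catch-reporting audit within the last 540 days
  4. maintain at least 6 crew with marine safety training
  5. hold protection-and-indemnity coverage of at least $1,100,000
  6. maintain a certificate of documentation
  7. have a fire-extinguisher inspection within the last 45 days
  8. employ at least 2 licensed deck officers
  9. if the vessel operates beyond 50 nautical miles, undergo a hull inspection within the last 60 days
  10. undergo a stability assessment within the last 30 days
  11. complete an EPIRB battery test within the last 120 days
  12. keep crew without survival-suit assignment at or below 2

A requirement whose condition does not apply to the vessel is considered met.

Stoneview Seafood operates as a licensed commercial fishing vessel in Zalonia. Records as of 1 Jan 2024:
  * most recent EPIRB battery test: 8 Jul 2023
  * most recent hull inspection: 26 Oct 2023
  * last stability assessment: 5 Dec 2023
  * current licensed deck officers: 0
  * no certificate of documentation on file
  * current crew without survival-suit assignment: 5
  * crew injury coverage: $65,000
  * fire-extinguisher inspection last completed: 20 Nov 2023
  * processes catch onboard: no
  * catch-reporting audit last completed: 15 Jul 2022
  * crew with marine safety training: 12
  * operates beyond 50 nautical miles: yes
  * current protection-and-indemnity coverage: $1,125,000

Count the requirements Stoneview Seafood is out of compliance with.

1. condition 'processes catch onboard' does not hold → requirement n/a → met
2. crew injury coverage $65,000 < $75,000 → not met
3. catch-reporting audit 535 days ago vs limit 540 → met
4. crew with marine safety training 12 ≥ 6 → met
5. protection-and-indemnity coverage $1,125,000 ≥ $1,100,000 → met
6. certificate of documentation absent → not met
7. fire-extinguisher inspection 42 days ago vs limit 45 → met
8. licensed deck officers 0 < 2 → not met
9. condition 'operates beyond 50 nautical miles' holds; hull inspection 67 days ago vs limit 60 → not met
10. stability assessment 27 days ago vs limit 30 → met
11. EPIRB battery test 177 days ago vs limit 120 → not met
12. crew without survival-suit assignment 5 > 2 → not met
Not met: 6 of 12

6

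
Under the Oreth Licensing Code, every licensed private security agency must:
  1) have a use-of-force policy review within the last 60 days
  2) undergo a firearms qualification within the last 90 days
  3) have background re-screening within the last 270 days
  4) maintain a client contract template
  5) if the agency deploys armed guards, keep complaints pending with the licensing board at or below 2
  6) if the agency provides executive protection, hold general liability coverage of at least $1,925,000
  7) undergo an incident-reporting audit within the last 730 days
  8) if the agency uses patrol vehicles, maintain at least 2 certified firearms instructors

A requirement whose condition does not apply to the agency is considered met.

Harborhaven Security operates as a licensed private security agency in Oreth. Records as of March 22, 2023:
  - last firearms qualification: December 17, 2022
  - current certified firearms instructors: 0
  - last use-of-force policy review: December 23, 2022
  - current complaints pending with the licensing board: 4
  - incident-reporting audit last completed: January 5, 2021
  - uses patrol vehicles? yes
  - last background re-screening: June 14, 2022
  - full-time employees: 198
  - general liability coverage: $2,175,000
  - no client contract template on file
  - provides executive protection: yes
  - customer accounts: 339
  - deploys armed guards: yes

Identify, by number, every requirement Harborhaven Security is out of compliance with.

1, 2, 3, 4, 5, 7, 8

1. use-of-force policy review 89 days ago vs limit 60 → not met
2. firearms qualification 95 days ago vs limit 90 → not met
3. background re-screening 281 days ago vs limit 270 → not met
4. client contract template absent → not met
5. condition 'deploys armed guards' holds; complaints pending with the licensing board 4 > 2 → not met
6. condition 'provides executive protection' holds; general liability coverage $2,175,000 ≥ $1,925,000 → met
7. incident-reporting audit 806 days ago vs limit 730 → not met
8. condition 'uses patrol vehicles' holds; certified firearms instructors 0 < 2 → not met
Not met: 1, 2, 3, 4, 5, 7, 8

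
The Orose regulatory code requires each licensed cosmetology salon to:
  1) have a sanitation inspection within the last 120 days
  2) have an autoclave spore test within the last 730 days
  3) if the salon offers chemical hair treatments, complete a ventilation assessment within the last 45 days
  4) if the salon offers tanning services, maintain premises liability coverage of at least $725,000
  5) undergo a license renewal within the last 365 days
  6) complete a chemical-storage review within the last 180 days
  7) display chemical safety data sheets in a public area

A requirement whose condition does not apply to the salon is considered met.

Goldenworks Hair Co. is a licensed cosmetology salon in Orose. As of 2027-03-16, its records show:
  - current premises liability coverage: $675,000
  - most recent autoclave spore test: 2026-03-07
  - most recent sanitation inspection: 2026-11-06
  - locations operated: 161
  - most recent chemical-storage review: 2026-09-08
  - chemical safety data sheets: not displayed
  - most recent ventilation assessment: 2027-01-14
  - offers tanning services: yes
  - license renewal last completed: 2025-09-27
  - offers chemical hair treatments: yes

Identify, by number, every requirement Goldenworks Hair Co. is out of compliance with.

1. sanitation inspection 130 days ago vs limit 120 → not met
2. autoclave spore test 374 days ago vs limit 730 → met
3. condition 'offers chemical hair treatments' holds; ventilation assessment 61 days ago vs limit 45 → not met
4. condition 'offers tanning services' holds; premises liability coverage $675,000 < $725,000 → not met
5. license renewal 535 days ago vs limit 365 → not met
6. chemical-storage review 189 days ago vs limit 180 → not met
7. chemical safety data sheets absent → not met
Not met: 1, 3, 4, 5, 6, 7

1, 3, 4, 5, 6, 7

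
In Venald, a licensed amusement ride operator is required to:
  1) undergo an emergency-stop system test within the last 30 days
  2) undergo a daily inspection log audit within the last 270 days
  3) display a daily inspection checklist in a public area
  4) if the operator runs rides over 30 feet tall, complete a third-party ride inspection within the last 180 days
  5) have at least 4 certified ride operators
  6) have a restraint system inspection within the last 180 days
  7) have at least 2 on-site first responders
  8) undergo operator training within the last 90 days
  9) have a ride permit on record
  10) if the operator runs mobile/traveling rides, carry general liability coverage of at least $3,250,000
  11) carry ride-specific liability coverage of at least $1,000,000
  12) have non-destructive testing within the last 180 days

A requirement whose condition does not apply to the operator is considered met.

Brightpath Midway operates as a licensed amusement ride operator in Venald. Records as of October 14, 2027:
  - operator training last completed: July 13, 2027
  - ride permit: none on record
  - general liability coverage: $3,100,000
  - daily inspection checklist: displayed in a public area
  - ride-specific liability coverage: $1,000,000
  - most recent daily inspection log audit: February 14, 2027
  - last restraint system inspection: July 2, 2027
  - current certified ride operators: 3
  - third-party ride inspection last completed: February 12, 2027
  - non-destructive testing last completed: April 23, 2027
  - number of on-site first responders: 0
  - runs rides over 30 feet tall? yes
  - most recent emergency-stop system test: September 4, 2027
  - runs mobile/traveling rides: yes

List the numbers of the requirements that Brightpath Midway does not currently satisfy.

1. emergency-stop system test 40 days ago vs limit 30 → not met
2. daily inspection log audit 242 days ago vs limit 270 → met
3. daily inspection checklist present → met
4. condition 'runs rides over 30 feet tall' holds; third-party ride inspection 244 days ago vs limit 180 → not met
5. certified ride operators 3 < 4 → not met
6. restraint system inspection 104 days ago vs limit 180 → met
7. on-site first responders 0 < 2 → not met
8. operator training 93 days ago vs limit 90 → not met
9. ride permit absent → not met
10. condition 'runs mobile/traveling rides' holds; general liability coverage $3,100,000 < $3,250,000 → not met
11. ride-specific liability coverage $1,000,000 ≥ $1,000,000 → met
12. non-destructive testing 174 days ago vs limit 180 → met
Not met: 1, 4, 5, 7, 8, 9, 10

1, 4, 5, 7, 8, 9, 10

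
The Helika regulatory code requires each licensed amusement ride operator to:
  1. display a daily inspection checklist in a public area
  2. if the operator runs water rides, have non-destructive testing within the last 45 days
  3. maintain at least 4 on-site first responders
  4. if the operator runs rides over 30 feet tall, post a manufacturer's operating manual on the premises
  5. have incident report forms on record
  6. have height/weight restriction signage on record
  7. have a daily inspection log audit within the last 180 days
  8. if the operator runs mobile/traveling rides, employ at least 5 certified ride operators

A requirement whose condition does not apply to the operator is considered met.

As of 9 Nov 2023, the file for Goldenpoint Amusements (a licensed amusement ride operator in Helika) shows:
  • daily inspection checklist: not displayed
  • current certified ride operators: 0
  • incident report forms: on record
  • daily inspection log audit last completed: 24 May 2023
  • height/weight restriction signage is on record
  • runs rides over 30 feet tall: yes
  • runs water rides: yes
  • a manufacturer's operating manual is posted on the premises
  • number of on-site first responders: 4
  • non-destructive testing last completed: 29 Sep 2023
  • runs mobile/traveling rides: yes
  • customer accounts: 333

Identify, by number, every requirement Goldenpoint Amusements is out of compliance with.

1, 8

1. daily inspection checklist absent → not met
2. condition 'runs water rides' holds; non-destructive testing 41 days ago vs limit 45 → met
3. on-site first responders 4 ≥ 4 → met
4. condition 'runs rides over 30 feet tall' holds; manufacturer's operating manual present → met
5. incident report forms present → met
6. height/weight restriction signage present → met
7. daily inspection log audit 169 days ago vs limit 180 → met
8. condition 'runs mobile/traveling rides' holds; certified ride operators 0 < 5 → not met
Not met: 1, 8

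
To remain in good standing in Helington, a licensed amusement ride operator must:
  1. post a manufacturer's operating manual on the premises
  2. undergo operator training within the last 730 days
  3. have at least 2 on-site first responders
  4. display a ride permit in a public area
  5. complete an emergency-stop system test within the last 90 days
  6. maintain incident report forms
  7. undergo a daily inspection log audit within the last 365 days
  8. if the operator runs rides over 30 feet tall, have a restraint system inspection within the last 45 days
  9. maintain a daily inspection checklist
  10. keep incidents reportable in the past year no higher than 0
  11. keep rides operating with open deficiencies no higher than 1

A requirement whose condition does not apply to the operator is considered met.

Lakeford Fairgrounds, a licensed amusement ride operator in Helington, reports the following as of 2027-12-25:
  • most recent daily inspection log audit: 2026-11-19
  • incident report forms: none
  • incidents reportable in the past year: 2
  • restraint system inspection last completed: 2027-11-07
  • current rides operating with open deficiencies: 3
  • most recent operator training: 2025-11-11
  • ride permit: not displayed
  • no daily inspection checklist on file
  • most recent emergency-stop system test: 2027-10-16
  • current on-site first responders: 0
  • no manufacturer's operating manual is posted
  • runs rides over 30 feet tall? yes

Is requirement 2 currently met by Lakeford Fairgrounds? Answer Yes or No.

No

2. operator training 774 days ago vs limit 730 → not met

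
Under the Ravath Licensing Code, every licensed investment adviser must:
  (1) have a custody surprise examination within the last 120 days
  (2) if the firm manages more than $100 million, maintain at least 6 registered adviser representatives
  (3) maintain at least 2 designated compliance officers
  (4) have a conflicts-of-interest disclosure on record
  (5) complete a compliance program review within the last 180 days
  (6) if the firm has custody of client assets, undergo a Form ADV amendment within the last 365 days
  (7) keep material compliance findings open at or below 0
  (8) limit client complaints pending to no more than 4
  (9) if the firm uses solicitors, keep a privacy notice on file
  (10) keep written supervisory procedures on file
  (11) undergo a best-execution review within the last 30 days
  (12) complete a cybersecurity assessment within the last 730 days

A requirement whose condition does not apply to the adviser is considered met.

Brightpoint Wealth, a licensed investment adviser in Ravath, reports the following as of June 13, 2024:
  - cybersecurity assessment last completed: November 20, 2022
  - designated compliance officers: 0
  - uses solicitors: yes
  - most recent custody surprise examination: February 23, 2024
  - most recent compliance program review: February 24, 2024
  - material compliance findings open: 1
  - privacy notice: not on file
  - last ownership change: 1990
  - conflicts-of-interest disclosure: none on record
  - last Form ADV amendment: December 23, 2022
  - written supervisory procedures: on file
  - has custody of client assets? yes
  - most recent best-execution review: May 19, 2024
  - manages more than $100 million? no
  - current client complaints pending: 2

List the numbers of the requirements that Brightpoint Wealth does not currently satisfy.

3, 4, 6, 7, 9

1. custody surprise examination 111 days ago vs limit 120 → met
2. condition 'manages more than $100 million' does not hold → requirement n/a → met
3. designated compliance officers 0 < 2 → not met
4. conflicts-of-interest disclosure absent → not met
5. compliance program review 110 days ago vs limit 180 → met
6. condition 'has custody of client assets' holds; Form ADV amendment 538 days ago vs limit 365 → not met
7. material compliance findings open 1 > 0 → not met
8. client complaints pending 2 ≤ 4 → met
9. condition 'uses solicitors' holds; privacy notice absent → not met
10. written supervisory procedures present → met
11. best-execution review 25 days ago vs limit 30 → met
12. cybersecurity assessment 571 days ago vs limit 730 → met
Not met: 3, 4, 6, 7, 9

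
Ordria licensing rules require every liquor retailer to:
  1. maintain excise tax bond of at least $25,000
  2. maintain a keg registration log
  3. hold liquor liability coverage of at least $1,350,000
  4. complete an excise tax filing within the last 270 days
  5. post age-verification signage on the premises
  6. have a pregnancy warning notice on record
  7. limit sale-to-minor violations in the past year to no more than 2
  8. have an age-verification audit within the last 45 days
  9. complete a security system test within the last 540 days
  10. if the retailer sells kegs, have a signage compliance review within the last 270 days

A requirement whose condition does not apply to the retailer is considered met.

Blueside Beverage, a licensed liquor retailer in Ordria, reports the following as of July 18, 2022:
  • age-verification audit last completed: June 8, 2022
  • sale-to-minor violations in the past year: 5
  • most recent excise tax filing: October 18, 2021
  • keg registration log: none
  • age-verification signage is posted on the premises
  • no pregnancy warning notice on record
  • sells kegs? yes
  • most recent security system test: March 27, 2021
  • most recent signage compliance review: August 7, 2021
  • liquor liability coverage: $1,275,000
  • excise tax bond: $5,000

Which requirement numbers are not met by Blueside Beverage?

1, 2, 3, 4, 6, 7, 10

1. excise tax bond $5,000 < $25,000 → not met
2. keg registration log absent → not met
3. liquor liability coverage $1,275,000 < $1,350,000 → not met
4. excise tax filing 273 days ago vs limit 270 → not met
5. age-verification signage present → met
6. pregnancy warning notice absent → not met
7. sale-to-minor violations in the past year 5 > 2 → not met
8. age-verification audit 40 days ago vs limit 45 → met
9. security system test 478 days ago vs limit 540 → met
10. condition 'sells kegs' holds; signage compliance review 345 days ago vs limit 270 → not met
Not met: 1, 2, 3, 4, 6, 7, 10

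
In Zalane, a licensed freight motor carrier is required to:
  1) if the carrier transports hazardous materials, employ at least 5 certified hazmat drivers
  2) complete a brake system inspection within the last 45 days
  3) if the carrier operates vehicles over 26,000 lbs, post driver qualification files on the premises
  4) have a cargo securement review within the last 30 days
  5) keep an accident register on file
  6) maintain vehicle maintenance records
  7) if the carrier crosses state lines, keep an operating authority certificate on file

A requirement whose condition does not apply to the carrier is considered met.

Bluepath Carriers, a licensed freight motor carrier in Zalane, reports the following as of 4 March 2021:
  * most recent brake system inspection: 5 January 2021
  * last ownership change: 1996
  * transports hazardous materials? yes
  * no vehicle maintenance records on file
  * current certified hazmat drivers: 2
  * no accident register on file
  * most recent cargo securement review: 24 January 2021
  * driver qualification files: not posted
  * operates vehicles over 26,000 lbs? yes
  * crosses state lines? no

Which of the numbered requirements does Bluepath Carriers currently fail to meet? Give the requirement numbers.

1, 2, 3, 4, 5, 6

1. condition 'transports hazardous materials' holds; certified hazmat drivers 2 < 5 → not met
2. brake system inspection 58 days ago vs limit 45 → not met
3. condition 'operates vehicles over 26,000 lbs' holds; driver qualification files absent → not met
4. cargo securement review 39 days ago vs limit 30 → not met
5. accident register absent → not met
6. vehicle maintenance records absent → not met
7. condition 'crosses state lines' does not hold → requirement n/a → met
Not met: 1, 2, 3, 4, 5, 6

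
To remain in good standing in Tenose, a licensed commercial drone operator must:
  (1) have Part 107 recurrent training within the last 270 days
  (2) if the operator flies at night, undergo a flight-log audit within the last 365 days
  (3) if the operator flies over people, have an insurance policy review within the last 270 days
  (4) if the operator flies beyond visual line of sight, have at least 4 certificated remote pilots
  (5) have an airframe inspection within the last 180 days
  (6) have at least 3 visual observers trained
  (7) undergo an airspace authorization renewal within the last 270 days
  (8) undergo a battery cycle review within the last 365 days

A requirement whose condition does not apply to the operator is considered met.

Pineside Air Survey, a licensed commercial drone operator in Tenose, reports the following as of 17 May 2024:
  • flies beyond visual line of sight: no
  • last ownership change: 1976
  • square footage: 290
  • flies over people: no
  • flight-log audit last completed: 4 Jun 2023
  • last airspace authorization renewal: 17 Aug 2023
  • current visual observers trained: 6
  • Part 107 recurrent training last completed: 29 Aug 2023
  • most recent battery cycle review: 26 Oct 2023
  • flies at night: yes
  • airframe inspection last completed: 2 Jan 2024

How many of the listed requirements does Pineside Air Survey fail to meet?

1

1. Part 107 recurrent training 262 days ago vs limit 270 → met
2. condition 'flies at night' holds; flight-log audit 348 days ago vs limit 365 → met
3. condition 'flies over people' does not hold → requirement n/a → met
4. condition 'flies beyond visual line of sight' does not hold → requirement n/a → met
5. airframe inspection 136 days ago vs limit 180 → met
6. visual observers trained 6 ≥ 3 → met
7. airspace authorization renewal 274 days ago vs limit 270 → not met
8. battery cycle review 204 days ago vs limit 365 → met
Not met: 1 of 8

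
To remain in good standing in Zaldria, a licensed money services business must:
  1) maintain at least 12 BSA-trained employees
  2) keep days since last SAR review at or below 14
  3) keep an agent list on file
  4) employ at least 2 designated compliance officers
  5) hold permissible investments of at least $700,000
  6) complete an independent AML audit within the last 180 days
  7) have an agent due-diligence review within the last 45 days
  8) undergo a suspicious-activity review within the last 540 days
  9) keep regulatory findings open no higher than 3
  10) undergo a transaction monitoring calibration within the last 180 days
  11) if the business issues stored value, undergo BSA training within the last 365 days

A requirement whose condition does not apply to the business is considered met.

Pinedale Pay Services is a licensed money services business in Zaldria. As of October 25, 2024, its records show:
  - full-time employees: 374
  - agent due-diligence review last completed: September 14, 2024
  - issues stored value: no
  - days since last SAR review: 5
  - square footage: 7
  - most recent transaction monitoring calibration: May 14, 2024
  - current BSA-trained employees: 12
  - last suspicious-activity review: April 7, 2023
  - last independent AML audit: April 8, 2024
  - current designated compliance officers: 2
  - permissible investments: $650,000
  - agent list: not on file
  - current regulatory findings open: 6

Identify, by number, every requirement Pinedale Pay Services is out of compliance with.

3, 5, 6, 8, 9

1. BSA-trained employees 12 ≥ 12 → met
2. days since last SAR review 5 ≤ 14 → met
3. agent list absent → not met
4. designated compliance officers 2 ≥ 2 → met
5. permissible investments $650,000 < $700,000 → not met
6. independent AML audit 200 days ago vs limit 180 → not met
7. agent due-diligence review 41 days ago vs limit 45 → met
8. suspicious-activity review 567 days ago vs limit 540 → not met
9. regulatory findings open 6 > 3 → not met
10. transaction monitoring calibration 164 days ago vs limit 180 → met
11. condition 'issues stored value' does not hold → requirement n/a → met
Not met: 3, 5, 6, 8, 9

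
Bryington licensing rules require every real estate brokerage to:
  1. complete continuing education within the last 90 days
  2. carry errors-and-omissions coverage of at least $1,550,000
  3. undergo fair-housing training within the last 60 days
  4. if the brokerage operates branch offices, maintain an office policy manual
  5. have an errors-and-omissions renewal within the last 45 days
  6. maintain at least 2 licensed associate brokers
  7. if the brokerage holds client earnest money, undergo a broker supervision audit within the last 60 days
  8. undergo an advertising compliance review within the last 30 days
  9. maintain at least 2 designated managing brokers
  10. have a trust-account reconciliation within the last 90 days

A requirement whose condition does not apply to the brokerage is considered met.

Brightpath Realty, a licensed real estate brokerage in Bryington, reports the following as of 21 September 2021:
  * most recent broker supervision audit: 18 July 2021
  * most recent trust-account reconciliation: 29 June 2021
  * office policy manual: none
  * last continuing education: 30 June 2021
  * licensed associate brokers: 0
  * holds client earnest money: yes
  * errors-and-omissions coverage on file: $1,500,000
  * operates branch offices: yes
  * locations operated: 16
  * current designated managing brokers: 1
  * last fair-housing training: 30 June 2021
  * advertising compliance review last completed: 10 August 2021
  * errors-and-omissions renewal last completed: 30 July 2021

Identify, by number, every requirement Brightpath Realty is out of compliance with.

2, 3, 4, 5, 6, 7, 8, 9

1. continuing education 83 days ago vs limit 90 → met
2. errors-and-omissions coverage $1,500,000 < $1,550,000 → not met
3. fair-housing training 83 days ago vs limit 60 → not met
4. condition 'operates branch offices' holds; office policy manual absent → not met
5. errors-and-omissions renewal 53 days ago vs limit 45 → not met
6. licensed associate brokers 0 < 2 → not met
7. condition 'holds client earnest money' holds; broker supervision audit 65 days ago vs limit 60 → not met
8. advertising compliance review 42 days ago vs limit 30 → not met
9. designated managing brokers 1 < 2 → not met
10. trust-account reconciliation 84 days ago vs limit 90 → met
Not met: 2, 3, 4, 5, 6, 7, 8, 9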